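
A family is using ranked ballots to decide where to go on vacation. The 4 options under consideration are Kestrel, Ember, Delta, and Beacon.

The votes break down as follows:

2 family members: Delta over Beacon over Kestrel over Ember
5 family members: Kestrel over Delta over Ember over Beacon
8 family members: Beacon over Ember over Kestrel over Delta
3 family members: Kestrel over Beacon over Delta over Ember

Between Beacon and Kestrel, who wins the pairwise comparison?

Beacon

Ballots ranking Beacon above Kestrel: 2+8 = 10.
Ballots ranking Kestrel above Beacon: 5+3 = 8.
Beacon wins the head-to-head, 10–8.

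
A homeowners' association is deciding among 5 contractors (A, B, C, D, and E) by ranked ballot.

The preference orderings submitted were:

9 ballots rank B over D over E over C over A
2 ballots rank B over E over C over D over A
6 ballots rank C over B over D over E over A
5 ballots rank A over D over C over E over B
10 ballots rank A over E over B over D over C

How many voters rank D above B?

5

Ballots ranking D above B: 5.
Ballots ranking B above D: 9+2+6+10 = 27.
So 5 of 32 voters prefer D to B.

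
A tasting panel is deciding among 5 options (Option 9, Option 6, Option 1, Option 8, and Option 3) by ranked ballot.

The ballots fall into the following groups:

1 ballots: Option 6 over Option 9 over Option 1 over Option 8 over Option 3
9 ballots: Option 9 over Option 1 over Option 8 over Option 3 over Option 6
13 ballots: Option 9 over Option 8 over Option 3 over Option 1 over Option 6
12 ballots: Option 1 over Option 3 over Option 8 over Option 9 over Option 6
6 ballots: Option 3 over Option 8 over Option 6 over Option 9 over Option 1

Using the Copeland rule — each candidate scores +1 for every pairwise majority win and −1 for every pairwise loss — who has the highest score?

Pairwise results:
  Option 9 vs Option 6: Option 9 wins 34–7.
  Option 9 vs Option 1: Option 9 wins 29–12.
  Option 9 vs Option 8: Option 9 wins 23–18.
  Option 9 vs Option 3: Option 9 wins 23–18.
  Option 6 vs Option 1: Option 1 wins 34–7.
  Option 6 vs Option 8: Option 8 wins 40–1.
  Option 6 vs Option 3: Option 3 wins 40–1.
  Option 1 vs Option 8: Option 1 wins 22–19.
  Option 1 vs Option 3: Option 1 wins 22–19.
  Option 8 vs Option 3: Option 8 wins 23–18.
Copeland scores (wins − losses):
  Option 9: 4 − 0 = 4
  Option 6: 0 − 4 = -4
  Option 1: 3 − 1 = 2
  Option 8: 2 − 2 = 0
  Option 3: 1 − 3 = -2
Option 9 has the best Copeland score.

Option 9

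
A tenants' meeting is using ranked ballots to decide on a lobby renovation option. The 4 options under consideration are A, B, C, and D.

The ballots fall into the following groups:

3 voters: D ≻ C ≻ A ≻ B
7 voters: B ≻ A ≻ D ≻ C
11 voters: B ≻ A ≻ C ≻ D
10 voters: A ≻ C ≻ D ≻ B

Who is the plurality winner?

B

First-place vote totals:
  A: 10
  B: 18
  C: 0
  D: 3
B has the most first-place votes.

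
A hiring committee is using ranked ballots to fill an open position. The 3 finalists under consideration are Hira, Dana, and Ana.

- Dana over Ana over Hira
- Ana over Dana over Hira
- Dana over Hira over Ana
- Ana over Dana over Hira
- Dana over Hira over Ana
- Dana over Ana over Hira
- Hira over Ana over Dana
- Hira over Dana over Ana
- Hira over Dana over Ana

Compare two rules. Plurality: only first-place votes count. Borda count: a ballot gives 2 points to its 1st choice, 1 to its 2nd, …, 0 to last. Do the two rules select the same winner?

Plurality first-place counts: Hira 3, Dana 4, Ana 2 → Dana.
Borda totals: Hira 8, Dana 12, Ana 7 → Dana.
The two rules agree on Dana.

Yes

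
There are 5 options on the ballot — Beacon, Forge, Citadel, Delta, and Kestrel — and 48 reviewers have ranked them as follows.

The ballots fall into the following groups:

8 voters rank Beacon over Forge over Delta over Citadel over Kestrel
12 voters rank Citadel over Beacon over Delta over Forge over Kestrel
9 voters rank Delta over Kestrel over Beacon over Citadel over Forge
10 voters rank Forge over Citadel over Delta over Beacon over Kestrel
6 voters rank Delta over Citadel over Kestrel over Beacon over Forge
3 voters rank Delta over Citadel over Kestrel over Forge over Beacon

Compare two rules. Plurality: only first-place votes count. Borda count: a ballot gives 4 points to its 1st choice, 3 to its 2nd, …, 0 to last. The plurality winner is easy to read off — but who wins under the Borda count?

Plurality first-place counts: Beacon 8, Forge 10, Citadel 12, Delta 18, Kestrel 0 → Delta.
Borda totals: Beacon 102, Forge 79, Citadel 122, Delta 132, Kestrel 45 → Delta.

Delta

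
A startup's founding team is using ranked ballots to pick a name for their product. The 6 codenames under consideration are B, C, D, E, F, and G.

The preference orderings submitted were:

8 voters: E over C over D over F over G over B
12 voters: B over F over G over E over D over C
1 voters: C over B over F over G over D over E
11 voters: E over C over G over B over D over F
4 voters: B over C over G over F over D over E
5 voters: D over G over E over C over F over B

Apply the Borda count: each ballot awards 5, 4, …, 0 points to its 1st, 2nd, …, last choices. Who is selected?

Borda scores:
  B: 8·0 + 12·5 + 4 + 11·2 + 4·5 + 5·0 = 106
  C: 8·4 + 12·0 + 5 + 11·4 + 4·4 + 5·2 = 107
  D: 8·3 + 12·1 + 1 + 11·1 + 4·1 + 5·5 = 77
  E: 8·5 + 12·2 + 0 + 11·5 + 4·0 + 5·3 = 134
  F: 8·2 + 12·4 + 3 + 11·0 + 4·2 + 5·1 = 80
  G: 8·1 + 12·3 + 2 + 11·3 + 4·3 + 5·4 = 111
E has the highest total.

E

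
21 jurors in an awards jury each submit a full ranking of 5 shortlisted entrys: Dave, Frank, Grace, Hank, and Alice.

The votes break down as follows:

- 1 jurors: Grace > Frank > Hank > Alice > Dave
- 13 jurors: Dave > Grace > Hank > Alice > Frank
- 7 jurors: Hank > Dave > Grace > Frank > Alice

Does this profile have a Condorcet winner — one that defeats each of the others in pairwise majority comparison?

Head-to-head results (21 voters total):
Dave vs Frank: Dave wins 20–1.
Dave vs Grace: Dave wins 20–1.
Dave vs Hank: Dave wins 13–8.
Dave vs Alice: Dave wins 20–1.
Frank vs Grace: Grace wins 21–0.
Frank vs Hank: Hank wins 20–1.
Frank vs Alice: Alice wins 13–8.
Grace vs Hank: Grace wins 14–7.
Grace vs Alice: Grace wins 21–0.
Hank vs Alice: Hank wins 21–0.
Dave beats each rival — Frank (20–1), Grace (20–1), Hank (13–8), Alice (20–1) — so Dave is the Condorcet winner.

Yes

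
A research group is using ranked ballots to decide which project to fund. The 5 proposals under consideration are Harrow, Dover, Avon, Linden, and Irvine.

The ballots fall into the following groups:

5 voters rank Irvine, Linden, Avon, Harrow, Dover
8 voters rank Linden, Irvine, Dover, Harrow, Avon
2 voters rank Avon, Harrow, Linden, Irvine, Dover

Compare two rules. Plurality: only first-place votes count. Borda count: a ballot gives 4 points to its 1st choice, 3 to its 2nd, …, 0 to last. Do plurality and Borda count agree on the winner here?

Plurality first-place counts: Harrow 0, Dover 0, Avon 2, Linden 8, Irvine 5 → Linden.
Borda totals: Harrow 19, Dover 16, Avon 18, Linden 51, Irvine 46 → Linden.
The two rules agree on Linden.

Yes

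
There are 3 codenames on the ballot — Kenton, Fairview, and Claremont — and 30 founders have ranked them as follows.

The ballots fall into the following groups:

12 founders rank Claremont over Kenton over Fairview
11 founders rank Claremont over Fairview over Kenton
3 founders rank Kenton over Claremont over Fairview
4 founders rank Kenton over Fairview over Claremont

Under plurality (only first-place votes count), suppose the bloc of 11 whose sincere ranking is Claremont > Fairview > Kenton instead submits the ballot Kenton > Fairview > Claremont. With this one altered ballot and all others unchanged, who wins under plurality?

Kenton

First-place totals with the altered ballot: Kenton 18, Fairview 0, Claremont 12.
The switch changes the winner from Claremont to Kenton.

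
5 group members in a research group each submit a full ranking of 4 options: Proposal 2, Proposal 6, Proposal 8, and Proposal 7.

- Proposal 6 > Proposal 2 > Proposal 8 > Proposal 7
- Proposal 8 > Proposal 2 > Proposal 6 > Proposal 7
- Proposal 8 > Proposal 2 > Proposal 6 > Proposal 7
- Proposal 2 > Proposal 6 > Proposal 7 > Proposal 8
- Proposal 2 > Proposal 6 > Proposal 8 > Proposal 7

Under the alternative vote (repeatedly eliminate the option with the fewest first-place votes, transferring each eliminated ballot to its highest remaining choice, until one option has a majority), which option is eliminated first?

Round 1: Proposal 2 2, Proposal 8 2, Proposal 6 1, Proposal 7 0. Proposal 7 has the fewest and is eliminated.
Round 2: Proposal 2 2, Proposal 8 2, Proposal 6 1. Proposal 6 has the fewest and is eliminated.
Round 3: Proposal 2 3, Proposal 8 2. Proposal 2 has a majority.

Proposal 7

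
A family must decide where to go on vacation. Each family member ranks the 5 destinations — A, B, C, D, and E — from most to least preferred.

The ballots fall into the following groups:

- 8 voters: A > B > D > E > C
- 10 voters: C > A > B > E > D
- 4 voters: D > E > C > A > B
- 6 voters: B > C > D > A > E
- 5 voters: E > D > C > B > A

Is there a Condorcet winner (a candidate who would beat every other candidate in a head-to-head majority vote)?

No

Head-to-head results (33 voters total):
A vs B: A wins 22–11.
A vs C: C wins 25–8.
A vs D: A wins 18–15.
A vs E: A wins 24–9.
B vs C: C wins 19–14.
B vs D: B wins 24–9.
B vs E: B wins 24–9.
C vs D: D wins 17–16.
C vs E: E wins 17–16.
D vs E: D wins 18–15.
No candidate beats all others: A beats D beats C beats A, a majority cycle.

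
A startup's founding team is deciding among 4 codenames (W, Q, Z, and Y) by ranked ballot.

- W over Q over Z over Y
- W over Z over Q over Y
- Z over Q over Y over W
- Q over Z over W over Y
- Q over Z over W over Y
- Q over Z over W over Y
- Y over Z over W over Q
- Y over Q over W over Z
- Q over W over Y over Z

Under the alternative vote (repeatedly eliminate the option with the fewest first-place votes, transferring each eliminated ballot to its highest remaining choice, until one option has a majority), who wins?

Q

Round 1: Q 4, W 2, Y 2, Z 1. Z has the fewest and is eliminated.
Round 2: Q 5, W 2, Y 2. Q has a majority.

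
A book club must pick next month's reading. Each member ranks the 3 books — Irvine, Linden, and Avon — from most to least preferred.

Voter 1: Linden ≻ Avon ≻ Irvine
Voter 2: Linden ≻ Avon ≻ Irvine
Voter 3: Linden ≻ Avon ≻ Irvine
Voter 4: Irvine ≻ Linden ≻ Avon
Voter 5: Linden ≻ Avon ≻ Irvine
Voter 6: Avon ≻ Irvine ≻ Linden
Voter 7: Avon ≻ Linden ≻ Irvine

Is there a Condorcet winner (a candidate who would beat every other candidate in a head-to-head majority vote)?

Yes

Head-to-head results (7 voters total):
Irvine vs Linden: Linden wins 5–2.
Irvine vs Avon: Avon wins 6–1.
Linden vs Avon: Linden wins 5–2.
Linden beats each rival — Irvine (5–2), Avon (5–2) — so Linden is the Condorcet winner.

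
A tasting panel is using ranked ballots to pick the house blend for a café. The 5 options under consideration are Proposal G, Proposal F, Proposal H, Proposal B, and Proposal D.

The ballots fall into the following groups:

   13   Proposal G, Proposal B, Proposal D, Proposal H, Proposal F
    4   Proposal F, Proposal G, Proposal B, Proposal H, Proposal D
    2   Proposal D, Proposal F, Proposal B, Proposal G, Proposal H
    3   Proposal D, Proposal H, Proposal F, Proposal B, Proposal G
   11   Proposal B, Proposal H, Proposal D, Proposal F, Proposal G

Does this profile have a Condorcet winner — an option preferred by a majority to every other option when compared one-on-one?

No

Head-to-head results (33 voters total):
Proposal G vs Proposal F: Proposal F wins 20–13.
Proposal G vs Proposal H: Proposal G wins 19–14.
Proposal G vs Proposal B: Proposal G wins 17–16.
Proposal G vs Proposal D: Proposal G wins 17–16.
Proposal F vs Proposal H: Proposal H wins 27–6.
Proposal F vs Proposal B: Proposal B wins 24–9.
Proposal F vs Proposal D: Proposal D wins 29–4.
Proposal H vs Proposal B: Proposal B wins 30–3.
Proposal H vs Proposal D: Proposal D wins 18–15.
Proposal B vs Proposal D: Proposal B wins 28–5.
No candidate beats all others: Proposal G beats Proposal H beats Proposal F beats Proposal G, a majority cycle.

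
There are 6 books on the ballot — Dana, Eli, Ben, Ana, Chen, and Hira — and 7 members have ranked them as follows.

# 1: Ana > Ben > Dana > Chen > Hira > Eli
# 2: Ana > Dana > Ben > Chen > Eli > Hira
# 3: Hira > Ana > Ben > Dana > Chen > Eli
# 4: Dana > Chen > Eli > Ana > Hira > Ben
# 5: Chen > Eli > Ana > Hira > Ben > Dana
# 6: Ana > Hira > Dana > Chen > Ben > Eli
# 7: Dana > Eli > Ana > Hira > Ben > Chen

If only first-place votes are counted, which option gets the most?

First-place vote totals:
  Dana: 2
  Eli: 0
  Ben: 0
  Ana: 3
  Chen: 1
  Hira: 1
Ana has the most first-place votes.

Ana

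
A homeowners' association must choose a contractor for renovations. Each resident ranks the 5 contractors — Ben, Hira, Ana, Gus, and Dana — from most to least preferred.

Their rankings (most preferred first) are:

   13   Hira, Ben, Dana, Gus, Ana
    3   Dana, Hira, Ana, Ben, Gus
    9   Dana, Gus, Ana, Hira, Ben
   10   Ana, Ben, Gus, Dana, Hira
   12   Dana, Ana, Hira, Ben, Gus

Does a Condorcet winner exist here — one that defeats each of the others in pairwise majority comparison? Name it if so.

Head-to-head results (47 voters total):
Ben vs Hira: Hira wins 37–10.
Ben vs Ana: Ana wins 34–13.
Ben vs Gus: Ben wins 38–9.
Ben vs Dana: Dana wins 24–23.
Hira vs Ana: Ana wins 31–16.
Hira vs Gus: Hira wins 28–19.
Hira vs Dana: Dana wins 34–13.
Ana vs Gus: Ana wins 25–22.
Ana vs Dana: Dana wins 37–10.
Gus vs Dana: Dana wins 37–10.
Dana beats each rival — Ben (24–23), Hira (34–13), Ana (37–10), Gus (37–10) — so Dana is the Condorcet winner.

Dana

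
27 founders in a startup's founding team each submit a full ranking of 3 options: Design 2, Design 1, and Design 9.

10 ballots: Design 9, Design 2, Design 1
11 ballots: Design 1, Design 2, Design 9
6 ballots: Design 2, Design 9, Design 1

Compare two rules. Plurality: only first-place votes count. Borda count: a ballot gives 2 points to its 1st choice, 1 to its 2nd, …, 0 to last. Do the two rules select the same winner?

No

Plurality first-place counts: Design 2 6, Design 1 11, Design 9 10 → Design 1.
Borda totals: Design 2 33, Design 1 22, Design 9 26 → Design 2.
The two rules disagree: plurality picks Design 1, Borda picks Design 2.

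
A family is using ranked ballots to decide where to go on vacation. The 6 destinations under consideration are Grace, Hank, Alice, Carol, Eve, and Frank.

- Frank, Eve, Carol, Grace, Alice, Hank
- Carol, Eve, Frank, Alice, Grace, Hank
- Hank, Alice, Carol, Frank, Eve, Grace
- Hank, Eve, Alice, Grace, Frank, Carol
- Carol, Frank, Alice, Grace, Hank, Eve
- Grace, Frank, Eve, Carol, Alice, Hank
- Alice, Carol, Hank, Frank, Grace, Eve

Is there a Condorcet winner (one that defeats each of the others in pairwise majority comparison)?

Head-to-head results (7 voters total):
Grace vs Hank: Grace wins 4–3.
Grace vs Alice: Alice wins 5–2.
Grace vs Carol: Carol wins 5–2.
Grace vs Eve: Eve wins 4–3.
Grace vs Frank: Frank wins 5–2.
Hank vs Alice: Alice wins 5–2.
Hank vs Carol: Carol wins 5–2.
Hank vs Eve: Hank wins 4–3.
Hank vs Frank: Frank wins 4–3.
Alice vs Carol: Carol wins 4–3.
Alice vs Eve: Eve wins 4–3.
Alice vs Frank: Frank wins 4–3.
Carol vs Eve: Carol wins 4–3.
Carol vs Frank: Carol wins 4–3.
Eve vs Frank: Frank wins 5–2.
Carol beats each rival — Grace (5–2), Hank (5–2), Alice (4–3), Eve (4–3), Frank (4–3) — so Carol is the Condorcet winner.

Yes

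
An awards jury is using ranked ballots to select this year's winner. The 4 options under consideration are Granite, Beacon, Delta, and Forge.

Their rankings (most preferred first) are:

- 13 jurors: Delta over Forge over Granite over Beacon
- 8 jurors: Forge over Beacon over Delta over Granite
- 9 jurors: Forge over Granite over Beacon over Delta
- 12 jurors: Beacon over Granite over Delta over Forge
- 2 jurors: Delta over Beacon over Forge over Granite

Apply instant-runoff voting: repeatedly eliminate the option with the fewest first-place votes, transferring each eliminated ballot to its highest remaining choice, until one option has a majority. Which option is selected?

Delta

Round 1: Forge 17, Delta 15, Beacon 12, Granite 0. Granite has the fewest and is eliminated.
Round 2: Forge 17, Delta 15, Beacon 12. Beacon has the fewest and is eliminated.
Round 3: Delta 27, Forge 17. Delta has a majority.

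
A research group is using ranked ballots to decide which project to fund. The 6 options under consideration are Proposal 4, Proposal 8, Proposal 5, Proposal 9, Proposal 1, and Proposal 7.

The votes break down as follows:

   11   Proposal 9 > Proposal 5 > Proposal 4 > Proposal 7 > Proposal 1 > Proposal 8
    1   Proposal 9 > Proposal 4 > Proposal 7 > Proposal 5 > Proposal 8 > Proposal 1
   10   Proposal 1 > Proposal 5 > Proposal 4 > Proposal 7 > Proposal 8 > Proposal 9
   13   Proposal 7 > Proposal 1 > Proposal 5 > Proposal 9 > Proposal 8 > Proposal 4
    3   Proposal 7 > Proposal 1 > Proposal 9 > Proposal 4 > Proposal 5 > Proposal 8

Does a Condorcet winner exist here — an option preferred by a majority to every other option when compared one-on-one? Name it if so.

There is no Condorcet winner

Head-to-head results (38 voters total):
Proposal 4 vs Proposal 8: Proposal 4 wins 25–13.
Proposal 4 vs Proposal 5: Proposal 5 wins 34–4.
Proposal 4 vs Proposal 9: Proposal 9 wins 28–10.
Proposal 4 vs Proposal 1: Proposal 1 wins 26–12.
Proposal 4 vs Proposal 7: Proposal 4 wins 22–16.
Proposal 8 vs Proposal 5: Proposal 5 wins 38–0.
Proposal 8 vs Proposal 9: Proposal 9 wins 28–10.
Proposal 8 vs Proposal 1: Proposal 1 wins 37–1.
Proposal 8 vs Proposal 7: Proposal 7 wins 38–0.
Proposal 5 vs Proposal 9: Proposal 5 wins 23–15.
Proposal 5 vs Proposal 1: Proposal 1 wins 26–12.
Proposal 5 vs Proposal 7: Proposal 5 wins 21–17.
Proposal 9 vs Proposal 1: Proposal 1 wins 26–12.
Proposal 9 vs Proposal 7: Proposal 7 wins 26–12.
Proposal 1 vs Proposal 7: Proposal 7 wins 28–10.
No candidate beats all others: Proposal 4 beats Proposal 7 beats Proposal 9 beats Proposal 4, a majority cycle.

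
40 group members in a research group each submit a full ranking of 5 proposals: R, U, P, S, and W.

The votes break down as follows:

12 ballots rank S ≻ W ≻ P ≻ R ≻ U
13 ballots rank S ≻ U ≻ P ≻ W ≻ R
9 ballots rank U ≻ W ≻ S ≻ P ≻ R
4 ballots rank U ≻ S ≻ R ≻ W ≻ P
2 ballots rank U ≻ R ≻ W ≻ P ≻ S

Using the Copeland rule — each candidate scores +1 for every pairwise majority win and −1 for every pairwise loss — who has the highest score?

S

Pairwise results:
  R vs U: U wins 28–12.
  R vs P: P wins 34–6.
  R vs S: S wins 38–2.
  R vs W: W wins 34–6.
  U vs P: U wins 28–12.
  U vs S: S wins 25–15.
  U vs W: U wins 28–12.
  P vs S: S wins 38–2.
  P vs W: W wins 27–13.
  S vs W: S wins 29–11.
Copeland scores (wins − losses):
  R: 0 − 4 = -4
  U: 3 − 1 = 2
  P: 1 − 3 = -2
  S: 4 − 0 = 4
  W: 2 − 2 = 0
S has the best Copeland score.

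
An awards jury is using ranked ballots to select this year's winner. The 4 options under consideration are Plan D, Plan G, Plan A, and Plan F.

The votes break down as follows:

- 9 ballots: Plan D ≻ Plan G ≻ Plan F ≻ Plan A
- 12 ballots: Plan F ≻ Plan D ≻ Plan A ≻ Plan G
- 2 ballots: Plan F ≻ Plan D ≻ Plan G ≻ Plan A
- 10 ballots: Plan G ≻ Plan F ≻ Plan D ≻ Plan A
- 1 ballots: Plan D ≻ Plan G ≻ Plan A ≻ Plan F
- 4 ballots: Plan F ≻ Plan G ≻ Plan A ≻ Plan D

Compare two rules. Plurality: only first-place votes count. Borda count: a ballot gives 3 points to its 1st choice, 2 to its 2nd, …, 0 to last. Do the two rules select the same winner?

Yes

Plurality first-place counts: Plan D 10, Plan G 10, Plan A 0, Plan F 18 → Plan F.
Borda totals: Plan D 68, Plan G 60, Plan A 17, Plan F 83 → Plan F.
The two rules agree on Plan F.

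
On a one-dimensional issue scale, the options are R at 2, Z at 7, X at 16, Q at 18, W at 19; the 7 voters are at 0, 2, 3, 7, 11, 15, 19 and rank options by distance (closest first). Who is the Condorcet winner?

With single-peaked preferences on a line, the Condorcet winner is the candidate closest to the median voter.
The median voter (position 7) is closest to Z at 7.
Check: Z vs R — voters closer to Z: 4 of 7.

Z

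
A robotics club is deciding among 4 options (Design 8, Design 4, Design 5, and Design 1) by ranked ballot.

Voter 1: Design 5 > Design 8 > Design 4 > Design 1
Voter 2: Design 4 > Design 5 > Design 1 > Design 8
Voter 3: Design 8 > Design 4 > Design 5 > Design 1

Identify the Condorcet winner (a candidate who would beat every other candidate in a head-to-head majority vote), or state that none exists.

Head-to-head results (3 voters total):
Design 8 vs Design 4: Design 8 wins 2–1.
Design 8 vs Design 5: Design 5 wins 2–1.
Design 8 vs Design 1: Design 8 wins 2–1.
Design 4 vs Design 5: Design 4 wins 2–1.
Design 4 vs Design 1: Design 4 wins 3–0.
Design 5 vs Design 1: Design 5 wins 3–0.
No candidate beats all others: Design 8 beats Design 4 beats Design 5 beats Design 8, a majority cycle.

There is no Condorcet winner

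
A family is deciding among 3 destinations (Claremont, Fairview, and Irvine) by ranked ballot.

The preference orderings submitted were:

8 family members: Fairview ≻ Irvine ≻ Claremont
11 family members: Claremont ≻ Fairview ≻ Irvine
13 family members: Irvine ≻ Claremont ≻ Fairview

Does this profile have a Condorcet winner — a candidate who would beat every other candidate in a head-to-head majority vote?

Head-to-head results (32 voters total):
Claremont vs Fairview: Claremont wins 24–8.
Claremont vs Irvine: Irvine wins 21–11.
Fairview vs Irvine: Fairview wins 19–13.
No candidate beats all others: Claremont beats Fairview beats Irvine beats Claremont, a majority cycle.

No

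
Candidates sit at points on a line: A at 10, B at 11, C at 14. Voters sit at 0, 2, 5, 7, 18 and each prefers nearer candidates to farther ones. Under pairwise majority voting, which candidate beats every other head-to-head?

A

With single-peaked preferences on a line, the Condorcet winner is the candidate closest to the median voter.
The median voter (position 5) is closest to A at 10.
Check: A vs B — voters closer to A: 4 of 5.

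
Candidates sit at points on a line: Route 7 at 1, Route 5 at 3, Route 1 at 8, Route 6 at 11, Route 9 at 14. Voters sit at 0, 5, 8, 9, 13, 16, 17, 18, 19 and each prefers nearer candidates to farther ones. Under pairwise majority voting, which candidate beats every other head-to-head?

With single-peaked preferences on a line, the Condorcet winner is the candidate closest to the median voter.
The median voter (position 13) is closest to Route 9 at 14.
Check: Route 9 vs Route 7 — voters closer to Route 9: 7 of 9.

Route 9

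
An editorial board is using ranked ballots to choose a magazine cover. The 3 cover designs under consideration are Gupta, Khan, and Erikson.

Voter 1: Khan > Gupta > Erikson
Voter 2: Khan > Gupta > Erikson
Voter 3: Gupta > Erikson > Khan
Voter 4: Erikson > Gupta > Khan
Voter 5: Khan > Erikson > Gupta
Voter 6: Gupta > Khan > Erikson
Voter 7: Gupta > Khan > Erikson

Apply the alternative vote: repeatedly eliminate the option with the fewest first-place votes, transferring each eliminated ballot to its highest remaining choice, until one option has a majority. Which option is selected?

Round 1: Gupta 3, Khan 3, Erikson 1. Erikson has the fewest and is eliminated.
Round 2: Gupta 4, Khan 3. Gupta has a majority.

Gupta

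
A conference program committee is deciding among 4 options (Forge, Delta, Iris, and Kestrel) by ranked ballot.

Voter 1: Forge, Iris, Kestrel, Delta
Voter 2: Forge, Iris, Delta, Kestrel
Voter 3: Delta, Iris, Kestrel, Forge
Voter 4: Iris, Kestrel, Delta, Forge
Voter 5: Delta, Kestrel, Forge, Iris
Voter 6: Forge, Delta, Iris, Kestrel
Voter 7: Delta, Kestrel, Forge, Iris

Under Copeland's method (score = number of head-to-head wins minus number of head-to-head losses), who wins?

Delta

Pairwise results:
  Forge vs Delta: Delta wins 4–3.
  Forge vs Iris: Forge wins 5–2.
  Forge vs Kestrel: Kestrel wins 4–3.
  Delta vs Iris: Delta wins 4–3.
  Delta vs Kestrel: Delta wins 5–2.
  Iris vs Kestrel: Iris wins 5–2.
Copeland scores (wins − losses):
  Forge: 1 − 2 = -1
  Delta: 3 − 0 = 3
  Iris: 1 − 2 = -1
  Kestrel: 1 − 2 = -1
Delta has the best Copeland score.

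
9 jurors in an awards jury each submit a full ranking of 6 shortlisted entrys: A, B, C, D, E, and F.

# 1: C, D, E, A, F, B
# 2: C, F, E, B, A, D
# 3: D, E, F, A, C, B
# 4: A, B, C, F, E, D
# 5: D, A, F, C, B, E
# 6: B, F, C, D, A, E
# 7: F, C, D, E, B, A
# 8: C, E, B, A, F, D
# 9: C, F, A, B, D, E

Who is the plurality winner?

First-place vote totals:
  A: 1
  B: 1
  C: 4
  D: 2
  E: 0
  F: 1
C has the most first-place votes.

C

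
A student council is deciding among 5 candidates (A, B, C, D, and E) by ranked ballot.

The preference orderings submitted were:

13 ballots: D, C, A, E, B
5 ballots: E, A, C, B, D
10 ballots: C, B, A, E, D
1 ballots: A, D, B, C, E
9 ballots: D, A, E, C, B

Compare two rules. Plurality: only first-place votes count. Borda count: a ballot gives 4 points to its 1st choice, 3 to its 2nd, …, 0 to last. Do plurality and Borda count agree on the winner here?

Plurality first-place counts: A 1, B 0, C 10, D 22, E 5 → D.
Borda totals: A 92, B 37, C 99, D 91, E 61 → C.
The two rules disagree: plurality picks D, Borda picks C.

No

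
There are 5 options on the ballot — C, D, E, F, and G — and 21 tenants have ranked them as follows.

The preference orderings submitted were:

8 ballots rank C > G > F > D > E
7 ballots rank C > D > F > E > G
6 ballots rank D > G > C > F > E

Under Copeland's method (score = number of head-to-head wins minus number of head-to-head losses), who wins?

C

Pairwise results:
  C vs D: C wins 15–6.
  C vs E: C wins 21–0.
  C vs F: C wins 21–0.
  C vs G: C wins 15–6.
  D vs E: D wins 21–0.
  D vs F: D wins 13–8.
  D vs G: D wins 13–8.
  E vs F: F wins 21–0.
  E vs G: G wins 14–7.
  F vs G: G wins 14–7.
Copeland scores (wins − losses):
  C: 4 − 0 = 4
  D: 3 − 1 = 2
  E: 0 − 4 = -4
  F: 1 − 3 = -2
  G: 2 − 2 = 0
C has the best Copeland score.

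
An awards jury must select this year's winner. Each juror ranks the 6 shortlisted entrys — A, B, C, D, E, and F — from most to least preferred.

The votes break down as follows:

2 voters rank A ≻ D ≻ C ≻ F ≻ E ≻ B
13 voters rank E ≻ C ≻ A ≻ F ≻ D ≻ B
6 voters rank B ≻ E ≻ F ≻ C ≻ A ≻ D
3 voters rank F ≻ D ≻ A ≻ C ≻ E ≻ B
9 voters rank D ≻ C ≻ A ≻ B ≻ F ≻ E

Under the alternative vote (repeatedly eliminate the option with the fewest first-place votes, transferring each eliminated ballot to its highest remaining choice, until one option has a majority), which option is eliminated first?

Round 1: E 13, D 9, B 6, F 3, A 2, C 0. C has the fewest and is eliminated.
Round 2: E 13, D 9, B 6, F 3, A 2. A has the fewest and is eliminated.
Round 3: E 13, D 11, B 6, F 3. F has the fewest and is eliminated.
Round 4: D 14, E 13, B 6. B has the fewest and is eliminated.
Round 5: E 19, D 14. E has a majority.

C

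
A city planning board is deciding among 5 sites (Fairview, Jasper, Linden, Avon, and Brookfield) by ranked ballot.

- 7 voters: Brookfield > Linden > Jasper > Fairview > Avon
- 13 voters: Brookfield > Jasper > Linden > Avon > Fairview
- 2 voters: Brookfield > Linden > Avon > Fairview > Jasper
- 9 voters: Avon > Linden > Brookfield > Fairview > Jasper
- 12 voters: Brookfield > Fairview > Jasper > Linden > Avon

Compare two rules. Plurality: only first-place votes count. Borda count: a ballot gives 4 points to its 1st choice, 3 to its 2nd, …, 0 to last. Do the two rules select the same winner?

Plurality first-place counts: Fairview 0, Jasper 0, Linden 0, Avon 9, Brookfield 34 → Brookfield.
Borda totals: Fairview 54, Jasper 77, Linden 92, Avon 53, Brookfield 154 → Brookfield.
The two rules agree on Brookfield.

Yes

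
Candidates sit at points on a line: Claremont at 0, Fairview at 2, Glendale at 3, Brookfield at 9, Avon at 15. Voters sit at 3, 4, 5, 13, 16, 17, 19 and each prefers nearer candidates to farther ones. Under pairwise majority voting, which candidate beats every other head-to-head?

With single-peaked preferences on a line, the Condorcet winner is the candidate closest to the median voter.
The median voter (position 13) is closest to Avon at 15.
Check: Avon vs Claremont — voters closer to Avon: 4 of 7.

Avon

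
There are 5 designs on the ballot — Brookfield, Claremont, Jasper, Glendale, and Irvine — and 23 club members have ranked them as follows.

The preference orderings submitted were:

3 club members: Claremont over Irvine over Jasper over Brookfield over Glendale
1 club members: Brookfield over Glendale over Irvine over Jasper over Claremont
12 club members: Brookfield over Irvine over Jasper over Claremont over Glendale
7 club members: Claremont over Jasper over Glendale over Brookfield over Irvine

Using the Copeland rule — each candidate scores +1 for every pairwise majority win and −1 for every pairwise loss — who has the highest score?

Brookfield

Pairwise results:
  Brookfield vs Claremont: Brookfield wins 13–10.
  Brookfield vs Jasper: Brookfield wins 13–10.
  Brookfield vs Glendale: Brookfield wins 16–7.
  Brookfield vs Irvine: Brookfield wins 20–3.
  Claremont vs Jasper: Jasper wins 13–10.
  Claremont vs Glendale: Claremont wins 22–1.
  Claremont vs Irvine: Irvine wins 13–10.
  Jasper vs Glendale: Jasper wins 22–1.
  Jasper vs Irvine: Irvine wins 16–7.
  Glendale vs Irvine: Irvine wins 15–8.
Copeland scores (wins − losses):
  Brookfield: 4 − 0 = 4
  Claremont: 1 − 3 = -2
  Jasper: 2 − 2 = 0
  Glendale: 0 − 4 = -4
  Irvine: 3 − 1 = 2
Brookfield has the best Copeland score.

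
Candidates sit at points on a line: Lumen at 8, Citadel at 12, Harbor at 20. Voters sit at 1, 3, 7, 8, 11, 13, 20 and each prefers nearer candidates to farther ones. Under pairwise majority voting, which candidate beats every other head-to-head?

With single-peaked preferences on a line, the Condorcet winner is the candidate closest to the median voter.
The median voter (position 8) is closest to Lumen at 8.
Check: Lumen vs Harbor — voters closer to Lumen: 6 of 7.

Lumen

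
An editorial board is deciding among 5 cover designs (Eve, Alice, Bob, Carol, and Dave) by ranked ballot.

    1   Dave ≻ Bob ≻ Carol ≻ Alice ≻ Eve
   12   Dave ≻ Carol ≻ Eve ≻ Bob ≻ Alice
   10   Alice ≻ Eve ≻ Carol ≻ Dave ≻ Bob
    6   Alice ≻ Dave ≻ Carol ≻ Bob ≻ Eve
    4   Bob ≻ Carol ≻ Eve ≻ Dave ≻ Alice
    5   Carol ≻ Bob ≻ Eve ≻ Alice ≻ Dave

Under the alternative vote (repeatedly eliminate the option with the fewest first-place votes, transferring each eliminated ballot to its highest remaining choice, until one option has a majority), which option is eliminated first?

Eve

Round 1: Alice 16, Dave 13, Carol 5, Bob 4, Eve 0. Eve has the fewest and is eliminated.
Round 2: Alice 16, Dave 13, Carol 5, Bob 4. Bob has the fewest and is eliminated.
Round 3: Alice 16, Dave 13, Carol 9. Carol has the fewest and is eliminated.
Round 4: Alice 21, Dave 17. Alice has a majority.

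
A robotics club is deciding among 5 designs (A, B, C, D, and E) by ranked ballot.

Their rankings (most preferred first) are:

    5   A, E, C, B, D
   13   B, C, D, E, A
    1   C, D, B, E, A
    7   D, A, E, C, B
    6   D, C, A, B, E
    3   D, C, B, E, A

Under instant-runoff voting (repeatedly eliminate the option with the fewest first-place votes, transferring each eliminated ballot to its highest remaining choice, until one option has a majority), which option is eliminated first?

E

Round 1: D 16, B 13, A 5, C 1, E 0. E has the fewest and is eliminated.
Round 2: D 16, B 13, A 5, C 1. C has the fewest and is eliminated.
Round 3: D 17, B 13, A 5. A has the fewest and is eliminated.
Round 4: B 18, D 17. B has a majority.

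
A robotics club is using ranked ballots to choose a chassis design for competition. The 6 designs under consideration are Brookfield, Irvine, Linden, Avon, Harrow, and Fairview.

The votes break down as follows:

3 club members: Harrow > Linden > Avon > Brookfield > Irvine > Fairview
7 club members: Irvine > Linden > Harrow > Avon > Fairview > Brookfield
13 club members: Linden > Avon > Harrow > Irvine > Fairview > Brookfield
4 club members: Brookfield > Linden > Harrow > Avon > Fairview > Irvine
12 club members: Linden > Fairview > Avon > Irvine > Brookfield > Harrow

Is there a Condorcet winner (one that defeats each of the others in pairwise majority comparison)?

Head-to-head results (39 voters total):
Brookfield vs Irvine: Irvine wins 32–7.
Brookfield vs Linden: Linden wins 35–4.
Brookfield vs Avon: Avon wins 35–4.
Brookfield vs Harrow: Harrow wins 23–16.
Brookfield vs Fairview: Fairview wins 32–7.
Irvine vs Linden: Linden wins 32–7.
Irvine vs Avon: Avon wins 32–7.
Irvine vs Harrow: Harrow wins 20–19.
Irvine vs Fairview: Irvine wins 23–16.
Linden vs Avon: Linden wins 39–0.
Linden vs Harrow: Linden wins 36–3.
Linden vs Fairview: Linden wins 39–0.
Avon vs Harrow: Avon wins 25–14.
Avon vs Fairview: Avon wins 27–12.
Harrow vs Fairview: Harrow wins 27–12.
Linden beats each rival — Brookfield (35–4), Irvine (32–7), Avon (39–0), Harrow (36–3), Fairview (39–0) — so Linden is the Condorcet winner.

Yes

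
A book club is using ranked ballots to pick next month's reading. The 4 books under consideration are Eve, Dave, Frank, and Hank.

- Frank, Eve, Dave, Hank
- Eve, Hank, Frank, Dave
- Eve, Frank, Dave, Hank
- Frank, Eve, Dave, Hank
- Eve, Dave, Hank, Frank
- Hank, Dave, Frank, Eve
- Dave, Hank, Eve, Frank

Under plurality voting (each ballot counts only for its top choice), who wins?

Eve

First-place vote totals:
  Eve: 3
  Dave: 1
  Frank: 2
  Hank: 1
Eve has the most first-place votes.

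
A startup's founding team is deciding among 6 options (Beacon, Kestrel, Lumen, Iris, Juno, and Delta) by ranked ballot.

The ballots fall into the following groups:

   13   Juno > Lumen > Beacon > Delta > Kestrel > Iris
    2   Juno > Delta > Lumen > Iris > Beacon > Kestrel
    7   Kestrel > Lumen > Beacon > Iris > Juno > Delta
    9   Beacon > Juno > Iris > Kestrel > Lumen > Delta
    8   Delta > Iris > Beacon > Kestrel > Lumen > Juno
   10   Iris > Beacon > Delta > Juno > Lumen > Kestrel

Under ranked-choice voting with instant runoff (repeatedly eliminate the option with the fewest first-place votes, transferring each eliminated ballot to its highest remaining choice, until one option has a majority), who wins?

Round 1: Juno 15, Iris 10, Beacon 9, Delta 8, Kestrel 7, Lumen 0. Lumen has the fewest and is eliminated.
Round 2: Juno 15, Iris 10, Beacon 9, Delta 8, Kestrel 7. Kestrel has the fewest and is eliminated.
Round 3: Beacon 16, Juno 15, Iris 10, Delta 8. Delta has the fewest and is eliminated.
Round 4: Iris 18, Beacon 16, Juno 15. Juno has the fewest and is eliminated.
Round 5: Beacon 29, Iris 20. Beacon has a majority.

Beacon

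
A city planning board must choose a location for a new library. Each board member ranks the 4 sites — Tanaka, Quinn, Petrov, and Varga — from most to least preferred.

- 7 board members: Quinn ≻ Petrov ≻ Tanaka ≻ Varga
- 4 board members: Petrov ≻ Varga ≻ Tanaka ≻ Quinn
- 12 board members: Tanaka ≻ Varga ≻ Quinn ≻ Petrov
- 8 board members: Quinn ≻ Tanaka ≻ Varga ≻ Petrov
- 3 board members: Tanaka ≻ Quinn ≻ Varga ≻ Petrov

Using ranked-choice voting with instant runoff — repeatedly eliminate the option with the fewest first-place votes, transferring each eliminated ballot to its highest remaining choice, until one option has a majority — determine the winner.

Round 1: Tanaka 15, Quinn 15, Petrov 4, Varga 0. Varga has the fewest and is eliminated.
Round 2: Tanaka 15, Quinn 15, Petrov 4. Petrov has the fewest and is eliminated.
Round 3: Tanaka 19, Quinn 15. Tanaka has a majority.

Tanaka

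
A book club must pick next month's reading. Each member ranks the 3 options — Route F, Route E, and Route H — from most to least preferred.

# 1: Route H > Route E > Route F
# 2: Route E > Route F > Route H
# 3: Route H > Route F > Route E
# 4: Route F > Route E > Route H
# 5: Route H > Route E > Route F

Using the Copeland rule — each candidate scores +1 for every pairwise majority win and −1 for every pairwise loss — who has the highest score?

Pairwise results:
  Route F vs Route E: Route E wins 3–2.
  Route F vs Route H: Route H wins 3–2.
  Route E vs Route H: Route H wins 3–2.
Copeland scores (wins − losses):
  Route F: 0 − 2 = -2
  Route E: 1 − 1 = 0
  Route H: 2 − 0 = 2
Route H has the best Copeland score.

Route H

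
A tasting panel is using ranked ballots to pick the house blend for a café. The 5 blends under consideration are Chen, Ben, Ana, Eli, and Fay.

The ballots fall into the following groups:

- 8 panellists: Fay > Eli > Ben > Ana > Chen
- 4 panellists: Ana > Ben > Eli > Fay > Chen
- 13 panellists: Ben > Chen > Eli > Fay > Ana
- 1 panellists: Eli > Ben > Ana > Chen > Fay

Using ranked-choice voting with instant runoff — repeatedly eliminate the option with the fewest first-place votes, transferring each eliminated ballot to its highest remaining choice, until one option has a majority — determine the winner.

Round 1: Ben 13, Fay 8, Ana 4, Eli 1, Chen 0. Chen has the fewest and is eliminated.
Round 2: Ben 13, Fay 8, Ana 4, Eli 1. Eli has the fewest and is eliminated.
Round 3: Ben 14, Fay 8, Ana 4. Ben has a majority.

Ben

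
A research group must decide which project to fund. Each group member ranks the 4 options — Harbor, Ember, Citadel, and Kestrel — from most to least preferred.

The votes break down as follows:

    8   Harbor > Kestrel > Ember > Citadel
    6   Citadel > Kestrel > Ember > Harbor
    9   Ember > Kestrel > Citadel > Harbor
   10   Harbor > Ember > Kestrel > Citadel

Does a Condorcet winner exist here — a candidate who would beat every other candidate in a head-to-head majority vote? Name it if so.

Harbor

Head-to-head results (33 voters total):
Harbor vs Ember: Harbor wins 18–15.
Harbor vs Citadel: Harbor wins 18–15.
Harbor vs Kestrel: Harbor wins 18–15.
Ember vs Citadel: Ember wins 27–6.
Ember vs Kestrel: Ember wins 19–14.
Citadel vs Kestrel: Kestrel wins 27–6.
Harbor beats each rival — Ember (18–15), Citadel (18–15), Kestrel (18–15) — so Harbor is the Condorcet winner.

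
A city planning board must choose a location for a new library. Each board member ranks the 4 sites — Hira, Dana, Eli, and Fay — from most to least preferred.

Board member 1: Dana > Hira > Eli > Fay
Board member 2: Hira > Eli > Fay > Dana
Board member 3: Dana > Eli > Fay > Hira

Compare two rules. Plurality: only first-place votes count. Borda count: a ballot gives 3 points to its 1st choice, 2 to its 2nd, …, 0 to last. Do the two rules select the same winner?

Yes

Plurality first-place counts: Hira 1, Dana 2, Eli 0, Fay 0 → Dana.
Borda totals: Hira 5, Dana 6, Eli 5, Fay 2 → Dana.
The two rules agree on Dana.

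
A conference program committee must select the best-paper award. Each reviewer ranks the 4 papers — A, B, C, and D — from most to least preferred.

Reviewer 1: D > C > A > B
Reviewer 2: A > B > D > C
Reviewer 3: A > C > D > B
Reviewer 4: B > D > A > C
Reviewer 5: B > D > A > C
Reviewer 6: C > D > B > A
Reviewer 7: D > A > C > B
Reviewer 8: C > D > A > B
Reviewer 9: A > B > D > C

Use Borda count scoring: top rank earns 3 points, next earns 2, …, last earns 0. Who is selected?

D

Borda scores:
  A: 1 + 3 + 3 + 1 + 1 + 0 + 2 + 1 + 3 = 15
  B: 0 + 2 + 0 + 3 + 3 + 1 + 0 + 0 + 2 = 11
  C: 2 + 0 + 2 + 0 + 0 + 3 + 1 + 3 + 0 = 11
  D: 3 + 1 + 1 + 2 + 2 + 2 + 3 + 2 + 1 = 17
D has the highest total.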